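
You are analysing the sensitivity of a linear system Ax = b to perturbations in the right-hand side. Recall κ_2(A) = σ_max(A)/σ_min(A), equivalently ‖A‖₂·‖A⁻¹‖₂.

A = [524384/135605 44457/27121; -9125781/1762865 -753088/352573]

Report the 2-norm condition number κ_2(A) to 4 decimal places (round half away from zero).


form AᵀA = [5190050351521/124307720329 2162467067040/124307720329; 2162467067040/124307720329 901157335225/124307720329] with trace 36042649034/735548641 and determinant 37515625/735548641
λ_max, λ_min = (36042649034/735548641 ± √1298962171120161070656/541031803276946881)/2 = 49, 765625/735548641
κ_2(A) = √(λ_max/λ_min) = √(49 / (765625/735548641)) = 216.9680

216.9680


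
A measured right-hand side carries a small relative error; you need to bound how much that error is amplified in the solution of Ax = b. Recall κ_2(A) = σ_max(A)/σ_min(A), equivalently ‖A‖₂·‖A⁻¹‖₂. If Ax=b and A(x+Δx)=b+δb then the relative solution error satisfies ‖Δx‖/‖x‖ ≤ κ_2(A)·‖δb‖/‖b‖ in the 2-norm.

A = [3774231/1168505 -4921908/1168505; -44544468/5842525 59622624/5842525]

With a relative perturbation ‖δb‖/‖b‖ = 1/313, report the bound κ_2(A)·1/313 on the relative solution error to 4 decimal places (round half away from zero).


AᵀA = [13848107221521/201982830625 -18463127282028/201982830625; -18463127282028/201982830625 24618264802704/201982830625]; tr = 1538654880969/8079313225, det = 5802782976/8079313225
λ_max, λ_min = (1538654880969/8079313225 ± √2367271312724768351748561/65275302187659900625)/2 = 4761/25, 1218816/323172529
σ_max=√(4761/25)=(69/5), σ_min=√(1218816/323172529)=(1104/17977) → κ = 224.7125
worst-case relative error ≤ 224.7125 × 1/313 = 0.7179

0.7179


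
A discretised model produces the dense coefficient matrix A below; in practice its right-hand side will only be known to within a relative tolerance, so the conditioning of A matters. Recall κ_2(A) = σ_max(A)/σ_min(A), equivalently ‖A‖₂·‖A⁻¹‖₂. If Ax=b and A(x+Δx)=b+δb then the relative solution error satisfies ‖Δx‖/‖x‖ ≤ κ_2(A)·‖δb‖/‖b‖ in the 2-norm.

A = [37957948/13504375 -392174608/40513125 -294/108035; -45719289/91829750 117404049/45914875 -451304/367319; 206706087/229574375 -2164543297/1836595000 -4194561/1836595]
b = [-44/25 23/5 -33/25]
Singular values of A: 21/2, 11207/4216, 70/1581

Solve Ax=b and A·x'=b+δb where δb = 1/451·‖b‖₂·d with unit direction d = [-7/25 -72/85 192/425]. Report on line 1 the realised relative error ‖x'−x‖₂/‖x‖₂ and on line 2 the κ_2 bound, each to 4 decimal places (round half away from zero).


from the listed singular values, σ₁ = 21/2, σ_n = 70/1581
κ_2(A) = (21/2) / (70/1581) = 237.1500
κ_2(A)·‖δb‖/‖b‖ = 0.5258
solve Ax = b  →  x = [-84.6145 -24.3816 -20.1984]
‖b‖₂ = 5.0990 and ‖x‖₂ = 90.3441
with δb = [-0.0032 -0.0096 0.0051], A·Δx = δb → ‖Δx‖ = 0.2554
dividing the unrounded norms, ‖Δx‖/‖x‖ = 0.0028
so the bound overstates the realised error by a factor of ≈ 186.0383 (computed from the unrounded values)

0.0028
0.5258


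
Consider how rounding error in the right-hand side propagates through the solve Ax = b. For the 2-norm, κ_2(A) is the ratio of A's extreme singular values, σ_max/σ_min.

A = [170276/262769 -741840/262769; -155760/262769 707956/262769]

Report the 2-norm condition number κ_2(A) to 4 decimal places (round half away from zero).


M = AᵀA = [63323536/82101721 -281318400/82101721; -281318400/82101721 1250330896/82101721]. tr(M)=781472/48841, det(M)=256/48841
eigenvalues of AᵀA: λ = (tr ± √(tr²−4·det))/2 = 16, 16/48841
κ_2(A) = √(λ_max/λ_min) = √(16 / (16/48841)) = 221.0000

221.0000


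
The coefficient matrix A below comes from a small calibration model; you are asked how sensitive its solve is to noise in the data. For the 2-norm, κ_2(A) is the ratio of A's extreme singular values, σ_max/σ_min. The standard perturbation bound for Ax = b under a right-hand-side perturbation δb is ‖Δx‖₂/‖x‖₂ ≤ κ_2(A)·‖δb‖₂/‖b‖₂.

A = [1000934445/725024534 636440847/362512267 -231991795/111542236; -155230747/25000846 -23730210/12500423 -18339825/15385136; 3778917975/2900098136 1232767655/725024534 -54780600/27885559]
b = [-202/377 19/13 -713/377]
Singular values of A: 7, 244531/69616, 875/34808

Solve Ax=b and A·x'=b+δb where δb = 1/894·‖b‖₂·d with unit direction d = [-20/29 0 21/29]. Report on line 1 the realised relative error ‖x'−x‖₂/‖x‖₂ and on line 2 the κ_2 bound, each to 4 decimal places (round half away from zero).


σ_max = 7, σ_min = 875/34808
κ_2(A) = 7 / (875/34808) = 278.4640
κ_2(A)·‖δb‖/‖b‖ = 0.3115
solve Ax = b  →  x = [13.2880 -32.6340 -18.4691]
2-norm of b is 2.4495; of x, 39.7826
δb = ε·‖b‖·d = [-0.0019 0.0000 0.0020]; solving A·Δx = δb gives ‖Δx‖ = 0.1090
relative error = 0.0027
tightness: 0.0027 against a bound of 0.3115 (unrounded ratio ≈ 0.0088)

0.0027
0.3115


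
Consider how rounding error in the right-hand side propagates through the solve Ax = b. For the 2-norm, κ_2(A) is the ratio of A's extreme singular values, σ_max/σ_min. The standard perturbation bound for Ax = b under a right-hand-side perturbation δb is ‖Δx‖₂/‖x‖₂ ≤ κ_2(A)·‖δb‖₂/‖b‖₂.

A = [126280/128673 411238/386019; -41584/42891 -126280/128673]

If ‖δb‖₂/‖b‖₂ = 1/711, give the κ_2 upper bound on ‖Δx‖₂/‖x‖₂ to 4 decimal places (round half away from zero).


M = AᵀA = [37466944/19686969 117945520/59060907; 117945520/59060907 371743684/177182721]. tr(M)=842980/210681, det(M)=1024/210681
char-poly roots: 4 and 256/210681
so κ_2 = √(4 / (256/210681)) = 57.3750
bound on ‖Δx‖/‖x‖: κ·ε = 57.3750·1/711 = 0.0807

0.0807


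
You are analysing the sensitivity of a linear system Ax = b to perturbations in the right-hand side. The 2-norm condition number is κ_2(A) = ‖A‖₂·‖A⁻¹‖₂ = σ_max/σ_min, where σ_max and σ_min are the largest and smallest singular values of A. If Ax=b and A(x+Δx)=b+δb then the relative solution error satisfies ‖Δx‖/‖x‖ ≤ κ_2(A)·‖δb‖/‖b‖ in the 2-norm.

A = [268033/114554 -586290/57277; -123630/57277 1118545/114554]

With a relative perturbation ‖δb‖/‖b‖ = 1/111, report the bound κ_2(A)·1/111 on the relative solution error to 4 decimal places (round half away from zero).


2.5171

AᵀA = [132979196689/13122618916 -147715392960/3280654729; -147715392960/3280654729 2626086773425/13122618916]; tr = 820662097/3903218, det = 17682025/31225744
solving λ² − 820662097/3903218·λ + 17682025/31225744 = 0 gives λ = 841/4, 21025/7806436
so κ_2 = √((841/4) / (21025/7806436)) = 279.4000
worst-case relative error ≤ 279.4000 × 1/111 = 2.5171


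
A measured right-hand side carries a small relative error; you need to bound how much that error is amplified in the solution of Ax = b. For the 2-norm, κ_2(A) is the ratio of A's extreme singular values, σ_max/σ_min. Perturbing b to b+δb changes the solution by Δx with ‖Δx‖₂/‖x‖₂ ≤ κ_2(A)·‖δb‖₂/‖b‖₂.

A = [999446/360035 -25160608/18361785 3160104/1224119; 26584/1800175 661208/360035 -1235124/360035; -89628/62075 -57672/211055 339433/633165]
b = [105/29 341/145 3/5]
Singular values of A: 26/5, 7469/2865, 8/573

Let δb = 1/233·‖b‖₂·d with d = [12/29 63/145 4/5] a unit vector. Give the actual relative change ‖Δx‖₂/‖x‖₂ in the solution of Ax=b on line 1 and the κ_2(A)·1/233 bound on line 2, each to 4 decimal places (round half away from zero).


σ_max = 26/5, σ_min = 8/573
κ = σ_max/σ_min = (26/5)/(8/573) = 372.4500
perturbation bound = 372.4500·1/233 = 1.5985
solve Ax = b  →  x = [1.1362 189.7203 100.8837]
2-norm of b is 4.3589; of x, 214.8782
with δb = [0.0077 0.0081 0.0150], A·Δx = δb → ‖Δx‖ = 1.3399
dividing the unrounded norms, ‖Δx‖/‖x‖ = 0.0062
so the bound overstates the realised error by a factor of ≈ 256.3414 (computed from the unrounded values)

0.0062
1.5985


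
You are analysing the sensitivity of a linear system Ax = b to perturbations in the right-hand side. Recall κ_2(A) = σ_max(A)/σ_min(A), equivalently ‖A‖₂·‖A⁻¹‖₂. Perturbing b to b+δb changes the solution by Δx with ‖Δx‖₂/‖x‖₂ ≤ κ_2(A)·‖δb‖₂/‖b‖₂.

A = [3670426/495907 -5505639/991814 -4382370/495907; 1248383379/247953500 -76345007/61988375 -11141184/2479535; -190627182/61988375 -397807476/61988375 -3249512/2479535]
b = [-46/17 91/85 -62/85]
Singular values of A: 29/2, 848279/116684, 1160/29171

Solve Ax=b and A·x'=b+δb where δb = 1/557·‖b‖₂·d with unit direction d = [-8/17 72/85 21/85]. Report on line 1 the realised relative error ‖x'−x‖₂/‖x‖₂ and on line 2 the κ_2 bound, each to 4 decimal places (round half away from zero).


0.0027
0.6546

σ_max = 29/2, σ_min = 1160/29171
κ_2(A) = (29/2) / (1160/29171) = 364.6375
perturbation bound = 364.6375·1/557 = 0.6546
solve Ax = b  →  x = [27.7515 -20.6417 36.5155]
2-norm of b is 3.0000; of x, 50.2952
with δb = [-0.0025 0.0046 0.0013], A·Δx = δb → ‖Δx‖ = 0.1354
realised ‖Δx‖/‖x‖ = 0.0027
so the bound overstates the realised error by a factor of ≈ 243.0935 (computed from the unrounded values)


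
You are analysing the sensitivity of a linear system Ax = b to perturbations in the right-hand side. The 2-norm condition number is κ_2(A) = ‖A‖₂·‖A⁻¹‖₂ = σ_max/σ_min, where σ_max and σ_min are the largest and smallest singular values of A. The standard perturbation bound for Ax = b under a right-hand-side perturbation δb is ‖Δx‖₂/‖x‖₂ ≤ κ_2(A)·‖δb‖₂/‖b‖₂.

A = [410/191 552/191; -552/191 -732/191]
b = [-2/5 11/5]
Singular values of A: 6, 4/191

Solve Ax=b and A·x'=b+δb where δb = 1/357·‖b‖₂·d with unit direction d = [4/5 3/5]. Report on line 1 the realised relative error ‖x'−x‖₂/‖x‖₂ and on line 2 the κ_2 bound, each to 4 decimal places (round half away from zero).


0.0063
0.8025

σ_max = 6, σ_min = 4/191
κ = σ_max/σ_min = 6/(4/191) = 286.5000
perturbation bound = 286.5000·1/357 = 0.8025
solve Ax = b  →  x = [-38.4000 28.3833]
‖b‖₂ = 2.2361 and ‖x‖₂ = 47.7512
with δb = [0.0050 0.0038], A·Δx = δb → ‖Δx‖ = 0.2991
dividing the unrounded norms, ‖Δx‖/‖x‖ = 0.0063
so the bound overstates the realised error by a factor of ≈ 128.1298 (computed from the unrounded values)


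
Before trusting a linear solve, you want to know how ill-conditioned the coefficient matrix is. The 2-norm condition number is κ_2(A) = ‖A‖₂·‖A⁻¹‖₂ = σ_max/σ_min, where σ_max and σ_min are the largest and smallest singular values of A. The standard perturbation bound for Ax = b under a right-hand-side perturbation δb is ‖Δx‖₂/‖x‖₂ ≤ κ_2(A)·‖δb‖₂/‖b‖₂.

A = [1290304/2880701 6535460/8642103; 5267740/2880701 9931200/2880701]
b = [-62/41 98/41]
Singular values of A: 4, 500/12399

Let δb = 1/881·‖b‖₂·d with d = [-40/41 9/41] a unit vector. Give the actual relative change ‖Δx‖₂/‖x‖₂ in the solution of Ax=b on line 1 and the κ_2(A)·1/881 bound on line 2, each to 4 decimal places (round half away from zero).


σ_max = 4, σ_min = 500/12399
condition number: 4 ÷ (500/12399) = 99.1920
bound on ‖Δx‖/‖x‖: κ·ε = 99.1920·1/881 = 0.1126
solve Ax = b  →  x = [-43.5259 23.7805]
‖b‖ = 2.8284, ‖x‖ = 49.5985
δb = ε·‖b‖·d = [-0.0031 0.0007]; solving A·Δx = δb gives ‖Δx‖ = 0.0796
dividing the unrounded norms, ‖Δx‖/‖x‖ = 0.0016
realised/bound (from unrounded values) ≈ 0.0143

0.0016
0.1126


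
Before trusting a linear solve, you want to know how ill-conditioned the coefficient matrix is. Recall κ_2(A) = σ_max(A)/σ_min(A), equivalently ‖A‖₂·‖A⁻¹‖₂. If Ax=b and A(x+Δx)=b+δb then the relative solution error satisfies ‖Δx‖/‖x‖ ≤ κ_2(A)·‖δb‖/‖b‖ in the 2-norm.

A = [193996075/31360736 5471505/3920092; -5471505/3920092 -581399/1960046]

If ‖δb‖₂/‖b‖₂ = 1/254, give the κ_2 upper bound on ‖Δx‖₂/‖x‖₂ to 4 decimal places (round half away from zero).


1.4690

AᵀA = [23527940869225/585065890816 661718343195/73133236352; 661718343195/73133236352 18613602709/9141654544]; tr = 14705063321/348046336, det = 17850625/1392185344
eigenvalues of AᵀA: λ = (tr ± √(tr²−4·det))/2 = 169/4, 105625/348046336
κ_2(A) = √(λ_max/λ_min) = √((169/4) / (105625/348046336)) = 373.1200
perturbation bound = 373.1200·1/254 = 1.4690


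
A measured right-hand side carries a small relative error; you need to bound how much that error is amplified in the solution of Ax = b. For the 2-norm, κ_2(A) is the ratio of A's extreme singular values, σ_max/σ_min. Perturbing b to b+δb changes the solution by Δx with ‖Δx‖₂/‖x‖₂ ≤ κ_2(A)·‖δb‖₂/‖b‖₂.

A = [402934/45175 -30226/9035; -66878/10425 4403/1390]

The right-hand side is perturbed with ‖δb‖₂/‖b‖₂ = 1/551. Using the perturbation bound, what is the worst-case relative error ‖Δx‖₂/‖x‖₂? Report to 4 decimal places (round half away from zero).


M = AᵀA = [88683319144/734681025 -2456777729/48978735; -2456777729/48978735 277229897/13060996]. tr(M)=2468106529/17388900, det(M)=200533921/4347225
λ_max, λ_min = (2468106529/17388900 ± √6035756809710397441/302373843210000)/2 = 14161/100, 56644/173889
σ_max=√(14161/100)=(119/10), σ_min=√(56644/173889)=(238/417) → κ = 20.8500
perturbation bound = 20.8500·1/551 = 0.0378

0.0378


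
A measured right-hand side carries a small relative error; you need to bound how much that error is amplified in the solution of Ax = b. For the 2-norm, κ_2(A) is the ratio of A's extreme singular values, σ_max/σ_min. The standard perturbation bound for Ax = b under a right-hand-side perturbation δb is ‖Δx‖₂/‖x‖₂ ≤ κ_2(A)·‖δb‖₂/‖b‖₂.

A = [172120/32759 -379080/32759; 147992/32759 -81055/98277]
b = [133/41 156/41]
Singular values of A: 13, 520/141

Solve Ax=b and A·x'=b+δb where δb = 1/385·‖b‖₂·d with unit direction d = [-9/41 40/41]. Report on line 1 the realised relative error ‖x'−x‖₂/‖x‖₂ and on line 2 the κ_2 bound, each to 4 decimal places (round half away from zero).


0.0040
0.0092

from the listed singular values, σ₁ = 13, σ_n = 520/141
κ_2(A) = 13 / (520/141) = 3.5250
bound on ‖Δx‖/‖x‖: κ·ε = 3.5250·1/385 = 0.0092
solve Ax = b  →  x = [0.8626 0.1113]
2-norm of b is 5.0000; of x, 0.8697
δb = ε·‖b‖·d = [-0.0029 0.0127]; solving A·Δx = δb gives ‖Δx‖ = 0.0035
relative error = 0.0040
realised/bound (from unrounded values) ≈ 0.4422


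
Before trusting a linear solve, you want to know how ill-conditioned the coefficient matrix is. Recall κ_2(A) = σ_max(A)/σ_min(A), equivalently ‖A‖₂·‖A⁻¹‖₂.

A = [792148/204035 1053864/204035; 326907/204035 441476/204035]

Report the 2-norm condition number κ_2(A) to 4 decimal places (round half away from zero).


AᵀA = [4345364737/246333025 5793715116/246333025; 5793715116/246333025 7725031888/246333025]; tr = 482815865/9853321, det = 153664/9853321
λ_max, λ_min = (482815865/9853321 ± √233105103092825649/97087934729041)/2 = 49, 3136/9853321
σ_max=√49=7, σ_min=√(3136/9853321)=(56/3139) → κ = 392.3750

392.3750


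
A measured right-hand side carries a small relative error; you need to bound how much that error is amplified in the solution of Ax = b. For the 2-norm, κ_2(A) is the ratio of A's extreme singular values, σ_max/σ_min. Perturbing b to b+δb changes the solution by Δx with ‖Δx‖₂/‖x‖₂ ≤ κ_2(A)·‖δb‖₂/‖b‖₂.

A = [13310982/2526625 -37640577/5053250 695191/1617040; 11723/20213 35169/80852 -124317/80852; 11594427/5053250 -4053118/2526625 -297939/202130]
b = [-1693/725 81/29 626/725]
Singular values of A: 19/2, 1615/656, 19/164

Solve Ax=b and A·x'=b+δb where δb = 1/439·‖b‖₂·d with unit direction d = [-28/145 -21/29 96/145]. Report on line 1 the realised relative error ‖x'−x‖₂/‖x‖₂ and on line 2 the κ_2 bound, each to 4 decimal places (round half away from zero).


0.0084
0.1868

from the listed singular values, σ₁ = 19/2, σ_n = 19/164
condition number: (19/2) ÷ (19/164) = 82.0000
bound on ‖Δx‖/‖x‖: κ·ε = 82.0000·1/439 = 0.1868
solve Ax = b  →  x = [-5.7604 -4.0572 -5.1371]
‖b‖ = 3.7417, ‖x‖ = 8.7197
re-solving with b+δb shifts x by Δx of norm 0.0736
dividing the unrounded norms, ‖Δx‖/‖x‖ = 0.0084
so the bound overstates the realised error by a factor of ≈ 22.1392 (computed from the unrounded values)


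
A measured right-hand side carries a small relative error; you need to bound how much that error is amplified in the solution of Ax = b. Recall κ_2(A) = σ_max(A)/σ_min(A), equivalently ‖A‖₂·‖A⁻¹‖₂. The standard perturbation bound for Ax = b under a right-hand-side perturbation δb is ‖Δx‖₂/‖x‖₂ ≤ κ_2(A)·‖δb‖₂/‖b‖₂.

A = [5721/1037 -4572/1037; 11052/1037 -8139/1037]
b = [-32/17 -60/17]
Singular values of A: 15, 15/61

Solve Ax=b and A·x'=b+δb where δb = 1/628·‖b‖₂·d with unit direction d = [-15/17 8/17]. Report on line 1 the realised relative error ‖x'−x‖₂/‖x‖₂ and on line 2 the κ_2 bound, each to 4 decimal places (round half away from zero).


largest singular value 15, smallest 15/61
κ_2(A) = 15 / (15/61) = 61.0000
bound on ‖Δx‖/‖x‖: κ·ε = 61.0000·1/628 = 0.0971
solve Ax = b  →  x = [-0.2133 0.1600]
2-norm of b is 4.0000; of x, 0.2667
re-solving with b+δb shifts x by Δx of norm 0.0259
relative error = 0.0971
so the bound is sharp here: realised error equals the bound

0.0971
0.0971


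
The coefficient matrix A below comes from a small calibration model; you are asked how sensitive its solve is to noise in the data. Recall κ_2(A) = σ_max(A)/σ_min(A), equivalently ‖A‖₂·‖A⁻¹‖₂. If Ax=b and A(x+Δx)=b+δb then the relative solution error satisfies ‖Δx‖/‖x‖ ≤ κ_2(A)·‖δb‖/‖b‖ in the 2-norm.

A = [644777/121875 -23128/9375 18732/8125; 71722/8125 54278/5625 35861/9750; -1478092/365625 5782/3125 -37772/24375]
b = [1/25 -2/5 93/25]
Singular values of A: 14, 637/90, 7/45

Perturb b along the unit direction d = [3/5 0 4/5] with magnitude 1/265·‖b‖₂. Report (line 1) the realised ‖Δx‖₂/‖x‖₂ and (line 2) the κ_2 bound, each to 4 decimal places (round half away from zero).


0.0047
0.3396

from the listed singular values, σ₁ = 14, σ_n = 7/45
κ_2(A) = 14 / (7/45) = 90.0000
κ_2(A)·‖δb‖/‖b‖ = 0.3396
solve Ax = b  →  x = [-7.6268 0.1832 17.7150]
‖b‖₂ = 3.7417 and ‖x‖₂ = 19.2879
with δb = [0.0085 0.0000 0.0113], A·Δx = δb → ‖Δx‖ = 0.0908
dividing the unrounded norms, ‖Δx‖/‖x‖ = 0.0047
so the bound overstates the realised error by a factor of ≈ 72.1688 (computed from the unrounded values)


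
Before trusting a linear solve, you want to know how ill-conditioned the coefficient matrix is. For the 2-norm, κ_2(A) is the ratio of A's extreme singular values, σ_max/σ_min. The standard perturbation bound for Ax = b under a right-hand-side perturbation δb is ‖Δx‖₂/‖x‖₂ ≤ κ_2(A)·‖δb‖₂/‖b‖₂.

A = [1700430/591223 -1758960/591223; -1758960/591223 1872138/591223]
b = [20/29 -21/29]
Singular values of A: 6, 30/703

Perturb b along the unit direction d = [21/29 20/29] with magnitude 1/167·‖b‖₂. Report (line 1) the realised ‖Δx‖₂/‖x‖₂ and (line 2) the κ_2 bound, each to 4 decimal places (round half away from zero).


0.8419
0.8419

from the listed singular values, σ₁ = 6, σ_n = 30/703
condition number: 6 ÷ (30/703) = 140.6000
κ_2(A)·‖δb‖/‖b‖ = 0.8419
solve Ax = b  →  x = [0.1149 -0.1207]
‖b‖₂ = 1.0000 and ‖x‖₂ = 0.1667
re-solving with b+δb shifts x by Δx of norm 0.1403
realised ‖Δx‖/‖x‖ = 0.8419
so the bound is sharp here: realised error equals the bound


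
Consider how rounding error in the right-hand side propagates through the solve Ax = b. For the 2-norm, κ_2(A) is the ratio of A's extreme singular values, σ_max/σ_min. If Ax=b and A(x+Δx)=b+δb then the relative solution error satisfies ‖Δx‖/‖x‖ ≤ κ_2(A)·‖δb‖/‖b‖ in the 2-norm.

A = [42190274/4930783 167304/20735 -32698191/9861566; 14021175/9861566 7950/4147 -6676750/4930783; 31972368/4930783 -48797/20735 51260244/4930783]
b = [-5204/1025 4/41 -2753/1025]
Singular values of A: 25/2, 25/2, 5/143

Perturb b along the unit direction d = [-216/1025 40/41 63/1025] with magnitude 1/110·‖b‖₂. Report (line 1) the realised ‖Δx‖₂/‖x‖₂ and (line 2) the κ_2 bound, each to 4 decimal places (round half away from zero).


0.0522
3.2500

σ_max = 25/2, σ_min = 5/143
κ = σ_max/σ_min = (25/2)/(5/143) = 357.5000
worst-case relative error ≤ 357.5000 × 1/110 = 3.2500
solve Ax = b  →  x = [-14.6715 20.4897 13.5309]
2-norm of b is 5.7446; of x, 28.6036
with δb = [-0.0110 0.0509 0.0032], A·Δx = δb → ‖Δx‖ = 1.4936
relative error = 0.0522
tightness: 0.0522 against a bound of 3.2500 (unrounded ratio ≈ 0.0161)


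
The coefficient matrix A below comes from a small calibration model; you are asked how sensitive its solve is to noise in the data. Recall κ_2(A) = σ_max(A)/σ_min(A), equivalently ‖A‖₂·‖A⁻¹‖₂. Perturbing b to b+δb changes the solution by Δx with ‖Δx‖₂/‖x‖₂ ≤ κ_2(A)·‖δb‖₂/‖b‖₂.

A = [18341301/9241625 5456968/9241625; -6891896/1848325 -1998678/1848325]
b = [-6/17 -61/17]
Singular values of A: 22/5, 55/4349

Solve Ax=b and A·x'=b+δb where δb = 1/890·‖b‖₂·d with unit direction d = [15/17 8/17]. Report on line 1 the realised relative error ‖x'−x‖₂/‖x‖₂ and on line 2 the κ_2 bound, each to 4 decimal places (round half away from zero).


0.0020
0.3909

from the listed singular values, σ₁ = 22/5, σ_n = 55/4349
κ = σ_max/σ_min = (22/5)/(55/4349) = 347.9200
worst-case relative error ≤ 347.9200 × 1/890 = 0.3909
solve Ax = b  →  x = [44.9353 -151.6287]
‖b‖₂ = 3.6056 and ‖x‖₂ = 158.1469
with δb = [0.0036 0.0019], A·Δx = δb → ‖Δx‖ = 0.3203
relative error = 0.0020
tightness: 0.0020 against a bound of 0.3909 (unrounded ratio ≈ 0.0052)


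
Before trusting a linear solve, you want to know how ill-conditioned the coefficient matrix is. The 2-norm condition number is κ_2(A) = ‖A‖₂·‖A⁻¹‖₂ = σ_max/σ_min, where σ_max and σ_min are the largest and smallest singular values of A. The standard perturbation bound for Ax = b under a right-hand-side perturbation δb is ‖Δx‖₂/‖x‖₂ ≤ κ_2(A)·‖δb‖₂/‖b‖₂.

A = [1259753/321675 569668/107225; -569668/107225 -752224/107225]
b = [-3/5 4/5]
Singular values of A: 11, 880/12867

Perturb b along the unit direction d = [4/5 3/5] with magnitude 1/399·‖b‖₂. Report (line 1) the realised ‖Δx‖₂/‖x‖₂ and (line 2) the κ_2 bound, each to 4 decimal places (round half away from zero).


0.4031
0.4031

σ_max = 11, σ_min = 880/12867
condition number: 11 ÷ (880/12867) = 160.8375
worst-case relative error ≤ 160.8375 × 1/399 = 0.4031
solve Ax = b  →  x = [-0.0545 -0.0727]
‖b‖₂ = 1.0000 and ‖x‖₂ = 0.0909
Δx = A⁻¹·δb where δb = 1/399·1.0000·d; ‖Δx‖ = 0.0366
dividing the unrounded norms, ‖Δx‖/‖x‖ = 0.4031
realised/bound = 1 exactly: the bound is attained for this b and d


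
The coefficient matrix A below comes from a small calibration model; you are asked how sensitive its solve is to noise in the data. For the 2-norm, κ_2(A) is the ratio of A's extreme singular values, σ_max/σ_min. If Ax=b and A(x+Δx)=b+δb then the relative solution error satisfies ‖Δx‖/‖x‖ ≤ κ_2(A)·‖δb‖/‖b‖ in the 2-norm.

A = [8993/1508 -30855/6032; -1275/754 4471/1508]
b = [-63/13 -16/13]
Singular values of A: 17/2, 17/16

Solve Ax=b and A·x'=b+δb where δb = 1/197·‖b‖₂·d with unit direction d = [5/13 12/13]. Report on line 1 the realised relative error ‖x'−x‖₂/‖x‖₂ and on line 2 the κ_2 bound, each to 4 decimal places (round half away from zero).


0.0083
0.0406

σ_max = 17/2, σ_min = 17/16
condition number: (17/2) ÷ (17/16) = 8.0000
worst-case relative error ≤ 8.0000 × 1/197 = 0.0406
solve Ax = b  →  x = [-2.2880 -1.7201]
2-norm of b is 5.0000; of x, 2.8625
re-solving with b+δb shifts x by Δx of norm 0.0239
dividing the unrounded norms, ‖Δx‖/‖x‖ = 0.0083
tightness: 0.0083 against a bound of 0.0406 (unrounded ratio ≈ 0.2055)


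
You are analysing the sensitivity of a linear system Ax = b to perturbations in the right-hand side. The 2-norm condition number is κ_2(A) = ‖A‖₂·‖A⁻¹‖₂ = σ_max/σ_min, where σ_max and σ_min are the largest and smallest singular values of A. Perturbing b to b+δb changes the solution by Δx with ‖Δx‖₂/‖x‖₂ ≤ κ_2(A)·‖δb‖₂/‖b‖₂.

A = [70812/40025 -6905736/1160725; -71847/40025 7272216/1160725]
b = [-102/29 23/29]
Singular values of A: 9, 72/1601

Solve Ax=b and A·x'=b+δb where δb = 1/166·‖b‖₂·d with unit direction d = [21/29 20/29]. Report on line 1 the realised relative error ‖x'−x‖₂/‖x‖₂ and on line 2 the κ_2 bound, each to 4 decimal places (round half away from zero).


largest singular value 9, smallest 72/1601
κ_2(A) = 9 / (72/1601) = 200.1250
worst-case relative error ≤ 200.1250 × 1/166 = 1.2056
solve Ax = b  →  x = [-42.7867 -12.1322]
‖b‖ = 3.6056, ‖x‖ = 44.4735
Δx = A⁻¹·δb where δb = 1/166·3.6056·d; ‖Δx‖ = 0.4830
dividing the unrounded norms, ‖Δx‖/‖x‖ = 0.0109
realised/bound (from unrounded values) ≈ 0.0090

0.0109
1.2056


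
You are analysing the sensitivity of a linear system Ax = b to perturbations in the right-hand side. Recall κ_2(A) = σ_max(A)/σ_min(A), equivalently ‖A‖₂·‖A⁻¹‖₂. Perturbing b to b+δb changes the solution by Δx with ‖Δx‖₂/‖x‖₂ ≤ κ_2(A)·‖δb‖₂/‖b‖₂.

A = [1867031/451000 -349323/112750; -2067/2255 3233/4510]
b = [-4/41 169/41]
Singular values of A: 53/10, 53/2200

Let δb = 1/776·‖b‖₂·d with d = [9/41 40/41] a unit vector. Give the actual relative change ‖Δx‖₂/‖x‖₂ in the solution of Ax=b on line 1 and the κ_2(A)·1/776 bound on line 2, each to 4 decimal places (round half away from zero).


largest singular value 53/10, smallest 53/2200
κ_2(A) = (53/10) / (53/2200) = 220.0000
perturbation bound = 220.0000·1/776 = 0.2835
solve Ax = b  →  x = [99.4717 132.9434]
‖b‖₂ = 4.1231 and ‖x‖₂ = 166.0378
with δb = [0.0012 0.0052], A·Δx = δb → ‖Δx‖ = 0.2206
relative error = 0.0013
tightness: 0.0013 against a bound of 0.2835 (unrounded ratio ≈ 0.0047)

0.0013
0.2835


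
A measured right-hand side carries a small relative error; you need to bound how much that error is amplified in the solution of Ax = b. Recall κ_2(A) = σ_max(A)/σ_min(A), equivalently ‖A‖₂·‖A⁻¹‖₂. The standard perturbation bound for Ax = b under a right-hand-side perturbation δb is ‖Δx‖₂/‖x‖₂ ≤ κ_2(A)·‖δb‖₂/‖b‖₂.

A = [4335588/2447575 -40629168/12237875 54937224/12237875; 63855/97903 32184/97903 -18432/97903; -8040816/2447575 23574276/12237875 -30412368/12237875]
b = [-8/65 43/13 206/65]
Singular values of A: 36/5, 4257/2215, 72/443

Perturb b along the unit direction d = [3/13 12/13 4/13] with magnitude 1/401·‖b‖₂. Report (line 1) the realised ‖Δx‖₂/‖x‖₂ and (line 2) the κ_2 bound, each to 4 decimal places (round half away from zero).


0.0029
0.1105

largest singular value 36/5, smallest 72/443
condition number: (36/5) ÷ (72/443) = 44.3000
worst-case relative error ≤ 44.3000 × 1/401 = 0.1105
solve Ax = b  →  x = [-0.5898 19.6890 14.7665]
2-norm of b is 4.5826; of x, 24.6182
Δx = A⁻¹·δb where δb = 1/401·4.5826·d; ‖Δx‖ = 0.0703
dividing the unrounded norms, ‖Δx‖/‖x‖ = 0.0029
so the bound overstates the realised error by a factor of ≈ 38.6793 (computed from the unrounded values)


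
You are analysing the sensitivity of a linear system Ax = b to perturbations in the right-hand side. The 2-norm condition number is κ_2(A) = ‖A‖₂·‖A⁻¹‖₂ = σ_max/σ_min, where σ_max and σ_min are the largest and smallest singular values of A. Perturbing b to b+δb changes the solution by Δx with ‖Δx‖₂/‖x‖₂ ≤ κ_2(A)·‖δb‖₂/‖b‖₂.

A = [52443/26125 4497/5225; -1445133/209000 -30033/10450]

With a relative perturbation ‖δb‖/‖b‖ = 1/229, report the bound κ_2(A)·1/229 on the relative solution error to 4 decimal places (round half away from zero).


1.4603

M = AᵀA = [3623082489/69889600 75480093/3494480; 75480093/3494480 1572597/174724]. tr(M)=4252121289/69889600, det(M)=2313441/69889600
eigenvalues of AᵀA: λ = (tr ± √(tr²−4·det))/2 = 1521/25, 1521/2795584
κ = σ_max/σ_min = (39/5)/(39/1672) = 334.4000
perturbation bound = 334.4000·1/229 = 1.4603


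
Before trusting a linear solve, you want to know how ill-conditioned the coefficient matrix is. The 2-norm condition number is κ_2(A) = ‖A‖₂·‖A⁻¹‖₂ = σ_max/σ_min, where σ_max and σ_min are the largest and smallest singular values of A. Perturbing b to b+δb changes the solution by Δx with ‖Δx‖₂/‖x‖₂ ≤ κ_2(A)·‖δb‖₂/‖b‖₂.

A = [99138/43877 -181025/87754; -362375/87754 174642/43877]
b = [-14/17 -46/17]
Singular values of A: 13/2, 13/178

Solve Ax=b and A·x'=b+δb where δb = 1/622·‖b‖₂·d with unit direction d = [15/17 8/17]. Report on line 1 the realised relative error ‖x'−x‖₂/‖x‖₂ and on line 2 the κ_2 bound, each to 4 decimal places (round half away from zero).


0.0023
0.1431

from the listed singular values, σ₁ = 13/2, σ_n = 13/178
condition number: (13/2) ÷ (13/178) = 89.0000
bound on ‖Δx‖/‖x‖: κ·ε = 89.0000·1/622 = 0.1431
solve Ax = b  →  x = [-18.6631 -20.0424]
‖b‖ = 2.8284, ‖x‖ = 27.3863
with δb = [0.0040 0.0021], A·Δx = δb → ‖Δx‖ = 0.0623
realised ‖Δx‖/‖x‖ = 0.0023
realised/bound (from unrounded values) ≈ 0.0159


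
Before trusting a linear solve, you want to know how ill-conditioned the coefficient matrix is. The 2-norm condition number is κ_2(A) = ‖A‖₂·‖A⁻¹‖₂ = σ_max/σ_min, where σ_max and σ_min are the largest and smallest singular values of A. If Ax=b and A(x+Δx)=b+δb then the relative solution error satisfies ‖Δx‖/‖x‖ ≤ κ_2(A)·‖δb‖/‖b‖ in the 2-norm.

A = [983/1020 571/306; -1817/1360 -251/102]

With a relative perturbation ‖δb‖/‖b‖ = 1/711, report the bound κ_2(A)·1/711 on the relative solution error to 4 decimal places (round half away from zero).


0.1418

form AᵀA = [1806961/665856 1269955/249696; 1269955/249696 446525/46818] with trace 254041/20736 and determinant 1225/82944
char-poly roots: 49/4 and 25/20736
κ_2(A) = √(λ_max/λ_min) = √((49/4) / (25/20736)) = 100.8000
κ_2(A)·‖δb‖/‖b‖ = 0.1418


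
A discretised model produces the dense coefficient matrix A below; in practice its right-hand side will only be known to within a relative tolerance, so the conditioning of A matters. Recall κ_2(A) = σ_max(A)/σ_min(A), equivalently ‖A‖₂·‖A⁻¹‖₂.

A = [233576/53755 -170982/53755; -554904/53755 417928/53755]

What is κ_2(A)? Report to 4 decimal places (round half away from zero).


M = AᵀA = [2144829568/17098225 -1608563376/17098225; -1608563376/17098225 1206500932/17098225]. tr(M)=134053220/683929, det(M)=614656/683929
λ_max, λ_min = (134053220/683929 ± √17968584268114704/467758877041)/2 = 196, 3136/683929
so κ_2 = √(196 / (3136/683929)) = 206.7500

206.7500


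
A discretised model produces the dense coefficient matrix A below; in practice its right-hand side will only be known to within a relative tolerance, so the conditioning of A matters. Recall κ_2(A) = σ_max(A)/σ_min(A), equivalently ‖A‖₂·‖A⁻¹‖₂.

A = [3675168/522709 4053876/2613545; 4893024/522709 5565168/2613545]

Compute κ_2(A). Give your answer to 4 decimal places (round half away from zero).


form AᵀA = [37448543692800/273224698681 8425835187840/273224698681; 8425835187840/273224698681 1896200219664/273224698681] with trace 23405558544/162537001 and determinant 33177600/162537001
λ_max, λ_min = (23405558544/162537001 ± √547798600406193889536/26418276694074001)/2 = 144, 230400/162537001
κ_2(A) = √(λ_max/λ_min) = √(144 / (230400/162537001)) = 318.7250

318.7250


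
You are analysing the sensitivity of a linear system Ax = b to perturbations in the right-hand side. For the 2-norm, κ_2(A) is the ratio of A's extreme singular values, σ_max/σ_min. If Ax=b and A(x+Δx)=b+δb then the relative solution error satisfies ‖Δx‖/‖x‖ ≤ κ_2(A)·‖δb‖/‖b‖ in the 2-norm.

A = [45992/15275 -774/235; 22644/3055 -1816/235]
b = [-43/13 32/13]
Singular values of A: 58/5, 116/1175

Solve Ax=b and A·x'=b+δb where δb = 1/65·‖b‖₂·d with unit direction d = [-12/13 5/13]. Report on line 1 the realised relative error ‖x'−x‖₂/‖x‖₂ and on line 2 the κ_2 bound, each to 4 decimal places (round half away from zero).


0.0159
1.8077

σ_max = 58/5, σ_min = 116/1175
condition number: (58/5) ÷ (116/1175) = 117.5000
worst-case relative error ≤ 117.5000 × 1/65 = 1.8077
solve Ax = b  →  x = [29.3995 27.8805]
‖b‖₂ = 4.1231 and ‖x‖₂ = 40.5173
δb = ε·‖b‖·d = [-0.0586 0.0244]; solving A·Δx = δb gives ‖Δx‖ = 0.6425
dividing the unrounded norms, ‖Δx‖/‖x‖ = 0.0159
tightness: 0.0159 against a bound of 1.8077 (unrounded ratio ≈ 0.0088)


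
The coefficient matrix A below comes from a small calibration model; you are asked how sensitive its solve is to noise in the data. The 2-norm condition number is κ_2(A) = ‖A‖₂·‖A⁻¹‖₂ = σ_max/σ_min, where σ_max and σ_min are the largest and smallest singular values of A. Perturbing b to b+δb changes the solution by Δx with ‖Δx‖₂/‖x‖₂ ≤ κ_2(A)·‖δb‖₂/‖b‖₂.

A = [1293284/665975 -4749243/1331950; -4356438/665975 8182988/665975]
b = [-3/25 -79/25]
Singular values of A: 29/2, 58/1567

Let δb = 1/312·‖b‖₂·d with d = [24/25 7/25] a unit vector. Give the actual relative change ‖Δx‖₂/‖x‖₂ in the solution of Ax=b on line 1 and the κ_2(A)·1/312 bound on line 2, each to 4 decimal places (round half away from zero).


largest singular value 29/2, smallest 58/1567
κ = σ_max/σ_min = (29/2)/(58/1567) = 391.7500
κ_2(A)·‖δb‖/‖b‖ = 1.2556
solve Ax = b  →  x = [-23.7414 -12.8966]
‖b‖ = 3.1623, ‖x‖ = 27.0180
Δx = A⁻¹·δb where δb = 1/312·3.1623·d; ‖Δx‖ = 0.2738
dividing the unrounded norms, ‖Δx‖/‖x‖ = 0.0101
realised/bound (from unrounded values) ≈ 0.0081

0.0101
1.2556


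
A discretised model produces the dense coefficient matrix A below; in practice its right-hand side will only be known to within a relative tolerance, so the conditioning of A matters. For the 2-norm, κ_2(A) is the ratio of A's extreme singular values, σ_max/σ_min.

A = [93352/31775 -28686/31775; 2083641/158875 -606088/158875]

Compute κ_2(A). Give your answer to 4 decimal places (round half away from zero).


310.0000

form AᵀA = [2712328801/15015625 -791086968/15015625; -791086968/15015625 230764324/15015625] with trace 4708949/24025 and determinant 9604/24025
char-poly roots: 196 and 49/24025
so κ_2 = √(196 / (49/24025)) = 310.0000


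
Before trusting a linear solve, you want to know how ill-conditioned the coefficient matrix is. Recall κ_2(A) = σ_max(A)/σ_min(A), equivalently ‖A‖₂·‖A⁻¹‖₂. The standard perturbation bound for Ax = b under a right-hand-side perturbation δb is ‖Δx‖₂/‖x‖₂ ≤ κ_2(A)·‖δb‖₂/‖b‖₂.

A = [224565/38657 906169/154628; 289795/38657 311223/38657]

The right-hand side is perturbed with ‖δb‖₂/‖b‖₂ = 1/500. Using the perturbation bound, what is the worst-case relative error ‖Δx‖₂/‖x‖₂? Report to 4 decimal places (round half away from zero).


0.1333

M = AᵀA = [134410581250/1494363649 564257318625/5977454596; 564257318625/5977454596 2370898348225/23909818384]. tr(M)=5376299225/28430224, det(M)=228765625/28430224
char-poly roots: 3025/16 and 75625/1776889
κ = σ_max/σ_min = (55/4)/(275/1333) = 66.6500
κ_2(A)·‖δb‖/‖b‖ = 0.1333


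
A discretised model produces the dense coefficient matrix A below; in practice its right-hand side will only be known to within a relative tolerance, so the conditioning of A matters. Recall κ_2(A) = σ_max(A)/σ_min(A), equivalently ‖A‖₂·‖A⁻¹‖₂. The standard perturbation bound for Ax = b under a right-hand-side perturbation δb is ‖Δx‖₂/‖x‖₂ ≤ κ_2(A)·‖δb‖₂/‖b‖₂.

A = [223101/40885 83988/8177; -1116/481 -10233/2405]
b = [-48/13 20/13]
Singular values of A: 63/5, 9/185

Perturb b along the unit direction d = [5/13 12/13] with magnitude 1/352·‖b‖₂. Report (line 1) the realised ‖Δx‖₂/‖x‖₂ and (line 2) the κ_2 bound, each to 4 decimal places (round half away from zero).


0.7358
0.7358

from the listed singular values, σ₁ = 63/5, σ_n = 9/185
condition number: (63/5) ÷ (9/185) = 259.0000
κ_2(A)·‖δb‖/‖b‖ = 0.7358
solve Ax = b  →  x = [-0.1494 -0.2801]
‖b‖ = 4.0000, ‖x‖ = 0.3175
re-solving with b+δb shifts x by Δx of norm 0.2336
relative error = 0.7358
realised/bound = 1 exactly: the bound is attained for this b and d


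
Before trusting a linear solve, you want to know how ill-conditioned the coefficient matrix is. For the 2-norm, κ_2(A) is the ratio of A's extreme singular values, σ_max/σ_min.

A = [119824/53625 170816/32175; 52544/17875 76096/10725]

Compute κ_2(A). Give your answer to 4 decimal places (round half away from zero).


AᵀA = [1568225536/115025625 2258134016/69015375; 2258134016/69015375 3251740672/41409225]; tr = 564541696/6125625, det = 1048576/17015625
solving λ² − 564541696/6125625·λ + 1048576/17015625 = 0 gives λ = 2304/25, 4096/6125625
κ = σ_max/σ_min = (48/5)/(64/2475) = 371.2500

371.2500


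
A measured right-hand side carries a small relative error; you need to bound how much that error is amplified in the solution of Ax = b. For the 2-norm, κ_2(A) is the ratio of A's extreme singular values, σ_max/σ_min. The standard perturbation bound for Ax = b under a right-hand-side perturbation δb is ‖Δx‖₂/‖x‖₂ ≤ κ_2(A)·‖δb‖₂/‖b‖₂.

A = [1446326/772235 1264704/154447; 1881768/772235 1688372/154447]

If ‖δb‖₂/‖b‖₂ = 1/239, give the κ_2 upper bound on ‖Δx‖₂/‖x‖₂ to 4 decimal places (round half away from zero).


M = AᵀA = [225316388164/23853875809 1001259735840/23853875809; 1001259735840/23853875809 4450076218000/23853875809]. tr(M)=2781316244/14190289, det(M)=3841600/14190289
eigenvalues of AᵀA: λ = (tr ± √(tr²−4·det))/2 = 196, 19600/14190289
so κ_2 = √(196 / (19600/14190289)) = 376.7000
perturbation bound = 376.7000·1/239 = 1.5762

1.5762


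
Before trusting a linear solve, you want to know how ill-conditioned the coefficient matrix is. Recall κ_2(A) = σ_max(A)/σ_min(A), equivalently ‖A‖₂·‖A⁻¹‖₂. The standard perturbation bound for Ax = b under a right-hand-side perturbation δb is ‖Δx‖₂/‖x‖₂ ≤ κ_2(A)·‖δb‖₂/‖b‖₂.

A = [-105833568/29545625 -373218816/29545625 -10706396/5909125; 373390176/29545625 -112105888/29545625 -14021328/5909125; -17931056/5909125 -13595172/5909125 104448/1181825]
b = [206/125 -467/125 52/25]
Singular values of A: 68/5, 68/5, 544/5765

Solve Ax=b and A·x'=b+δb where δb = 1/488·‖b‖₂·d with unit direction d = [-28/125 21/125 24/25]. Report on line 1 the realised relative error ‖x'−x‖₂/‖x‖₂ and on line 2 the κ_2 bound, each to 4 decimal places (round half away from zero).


0.0094
0.2953

from the listed singular values, σ₁ = 68/5, σ_n = 544/5765
κ = σ_max/σ_min = (68/5)/(544/5765) = 144.1250
bound on ‖Δx‖/‖x‖: κ·ε = 144.1250·1/488 = 0.2953
solve Ax = b  →  x = [1.0744 -1.9227 10.3712]
‖b‖₂ = 4.5826 and ‖x‖₂ = 10.6025
re-solving with b+δb shifts x by Δx of norm 0.0995
dividing the unrounded norms, ‖Δx‖/‖x‖ = 0.0094
realised/bound (from unrounded values) ≈ 0.0318
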